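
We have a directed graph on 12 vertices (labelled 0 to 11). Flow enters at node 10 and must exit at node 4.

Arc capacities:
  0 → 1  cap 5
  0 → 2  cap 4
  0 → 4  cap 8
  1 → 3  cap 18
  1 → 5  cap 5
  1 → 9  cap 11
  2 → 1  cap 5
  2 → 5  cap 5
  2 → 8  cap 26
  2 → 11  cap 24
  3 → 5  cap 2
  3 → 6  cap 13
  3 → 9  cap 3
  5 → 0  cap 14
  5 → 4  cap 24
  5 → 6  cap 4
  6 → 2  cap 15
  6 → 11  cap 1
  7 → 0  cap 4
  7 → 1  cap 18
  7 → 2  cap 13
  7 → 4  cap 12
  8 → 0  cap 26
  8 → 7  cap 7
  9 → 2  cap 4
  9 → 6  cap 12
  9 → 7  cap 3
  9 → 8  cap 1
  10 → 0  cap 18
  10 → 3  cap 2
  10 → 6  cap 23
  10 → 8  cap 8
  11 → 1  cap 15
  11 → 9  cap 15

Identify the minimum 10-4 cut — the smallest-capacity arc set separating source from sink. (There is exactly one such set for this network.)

Min-cut arcs: {(0,4), (1,5), (2,5), (3,5), (8,7), (9,7)} (total capacity 30)

augment #1: 10→0→4 push 8
augment #2: 10→3→5→4 push 2
augment #3: 10→8→7→4 push 7
augment #4: 10→0→1→5→4 push 5
augment #5: 10→0→2→5→4 push 4
augment #6: 10→6→2→5→4 push 1
augment #7: 10→6→11→9→7→4 push 1
augment #8: 10→6→2→1→9→7→4 push 2
max flow = 30; residual-reachable set from 10 gives S-side
cut edges (S→T): {(0,4), (1,5), (2,5), (3,5), (8,7), (9,7)} total cap 30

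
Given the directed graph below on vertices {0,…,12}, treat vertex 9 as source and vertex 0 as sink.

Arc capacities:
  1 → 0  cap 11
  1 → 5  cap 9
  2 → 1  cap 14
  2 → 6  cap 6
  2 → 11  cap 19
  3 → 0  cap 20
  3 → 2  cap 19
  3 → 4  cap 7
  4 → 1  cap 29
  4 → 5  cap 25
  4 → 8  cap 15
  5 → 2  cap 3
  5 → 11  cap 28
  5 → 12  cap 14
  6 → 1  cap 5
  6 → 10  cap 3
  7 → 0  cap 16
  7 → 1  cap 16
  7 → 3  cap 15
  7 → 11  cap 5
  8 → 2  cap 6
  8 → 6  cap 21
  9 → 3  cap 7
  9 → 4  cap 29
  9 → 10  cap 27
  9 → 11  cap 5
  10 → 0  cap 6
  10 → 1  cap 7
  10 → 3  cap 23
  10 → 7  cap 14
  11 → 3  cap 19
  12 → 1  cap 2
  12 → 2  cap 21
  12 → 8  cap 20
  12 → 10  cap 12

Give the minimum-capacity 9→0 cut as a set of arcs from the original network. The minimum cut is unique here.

Min-cut arcs: {(1,0), (3,0), (10,0), (10,7)} (total capacity 51)

augment #1: 9→3→0 push 7
augment #2: 9→10→0 push 6
augment #3: 9→4→1→0 push 11
augment #4: 9→10→3→0 push 13
augment #5: 9→10→7→0 push 8
augment #6: 9→11→3→10→7→0 push 5
augment #7: 9→4→5→12→10→7→0 push 1
max flow = 51; residual-reachable set from 9 gives S-side
cut edges (S→T): {(1,0), (3,0), (10,0), (10,7)} total cap 51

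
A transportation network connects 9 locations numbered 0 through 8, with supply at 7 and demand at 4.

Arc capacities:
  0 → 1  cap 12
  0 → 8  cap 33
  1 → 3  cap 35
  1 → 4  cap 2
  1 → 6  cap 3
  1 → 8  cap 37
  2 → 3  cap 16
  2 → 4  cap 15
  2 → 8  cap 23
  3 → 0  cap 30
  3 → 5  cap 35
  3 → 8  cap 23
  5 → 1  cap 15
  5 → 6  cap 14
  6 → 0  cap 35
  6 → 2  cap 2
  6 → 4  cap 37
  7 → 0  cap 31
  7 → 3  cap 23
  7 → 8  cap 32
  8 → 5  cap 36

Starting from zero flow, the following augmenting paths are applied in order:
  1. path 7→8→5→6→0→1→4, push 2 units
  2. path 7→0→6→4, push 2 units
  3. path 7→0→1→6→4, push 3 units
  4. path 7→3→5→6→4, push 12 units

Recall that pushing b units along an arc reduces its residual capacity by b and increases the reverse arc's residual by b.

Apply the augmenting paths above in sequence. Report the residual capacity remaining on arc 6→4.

after path 1 (7→8→5→6→0→1→4, push 2): res(6,4)=37
after path 2 (7→0→6→4, push 2): res(6,4)=35
after path 3 (7→0→1→6→4, push 3): res(6,4)=32
after path 4 (7→3→5→6→4, push 12): res(6,4)=20

Residual capacity of (6,4): 20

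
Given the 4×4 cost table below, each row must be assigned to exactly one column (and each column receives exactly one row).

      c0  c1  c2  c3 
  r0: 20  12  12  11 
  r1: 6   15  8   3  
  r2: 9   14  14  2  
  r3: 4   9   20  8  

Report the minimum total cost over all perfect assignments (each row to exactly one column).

Minimum assignment cost: 26

optimal assignment: row0→col1 (cost 12), row1→col2 (cost 8), row2→col3 (cost 2), row3→col0 (cost 4)
total = 12 + 8 + 2 + 4 = 26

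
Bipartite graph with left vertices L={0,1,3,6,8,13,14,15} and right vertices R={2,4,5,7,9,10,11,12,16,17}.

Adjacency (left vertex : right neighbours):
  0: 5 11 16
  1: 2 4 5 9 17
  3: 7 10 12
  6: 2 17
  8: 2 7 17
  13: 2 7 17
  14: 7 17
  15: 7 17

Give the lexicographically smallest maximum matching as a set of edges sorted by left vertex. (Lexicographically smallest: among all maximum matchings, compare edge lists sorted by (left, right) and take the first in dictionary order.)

Lex-smallest maximum matching: {(0,5), (1,4), (3,10), (6,2), (8,7), (13,17)}

|M| = 6 (so the lex-smallest maximum matching has 6 edges)
process left vertices in ascending order; for each, take the smallest-labelled available neighbour that still permits 6 edges overall, or leave it unmatched if none does
lex-smallest matching: {0-5, 1-4, 3-10, 6-2, 8-7, 13-17}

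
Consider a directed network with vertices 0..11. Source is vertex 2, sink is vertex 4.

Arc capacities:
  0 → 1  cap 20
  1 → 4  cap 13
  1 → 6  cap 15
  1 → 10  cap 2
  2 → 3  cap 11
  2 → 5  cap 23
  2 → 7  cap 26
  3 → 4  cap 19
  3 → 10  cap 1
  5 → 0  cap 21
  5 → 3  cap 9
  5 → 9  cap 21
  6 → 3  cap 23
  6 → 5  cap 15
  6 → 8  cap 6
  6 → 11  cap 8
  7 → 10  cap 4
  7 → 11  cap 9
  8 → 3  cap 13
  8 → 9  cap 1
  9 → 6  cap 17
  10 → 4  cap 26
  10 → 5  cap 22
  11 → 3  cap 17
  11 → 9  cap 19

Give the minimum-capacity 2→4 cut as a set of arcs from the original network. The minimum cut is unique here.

Min-cut arcs: {(1,4), (1,10), (3,4), (3,10), (7,10)} (total capacity 39)

augment #1: 2→3→4 push 11
augment #2: 2→5→3→4 push 8
augment #3: 2→7→10→4 push 4
augment #4: 2→5→0→1→4 push 13
augment #5: 2→5→3→10→4 push 1
augment #6: 2→5→0→1→10→4 push 1
augment #7: 2→7→11→3→5→0→1→10→4 push 1
max flow = 39; residual-reachable set from 2 gives S-side
cut edges (S→T): {(1,4), (1,10), (3,4), (3,10), (7,10)} total cap 39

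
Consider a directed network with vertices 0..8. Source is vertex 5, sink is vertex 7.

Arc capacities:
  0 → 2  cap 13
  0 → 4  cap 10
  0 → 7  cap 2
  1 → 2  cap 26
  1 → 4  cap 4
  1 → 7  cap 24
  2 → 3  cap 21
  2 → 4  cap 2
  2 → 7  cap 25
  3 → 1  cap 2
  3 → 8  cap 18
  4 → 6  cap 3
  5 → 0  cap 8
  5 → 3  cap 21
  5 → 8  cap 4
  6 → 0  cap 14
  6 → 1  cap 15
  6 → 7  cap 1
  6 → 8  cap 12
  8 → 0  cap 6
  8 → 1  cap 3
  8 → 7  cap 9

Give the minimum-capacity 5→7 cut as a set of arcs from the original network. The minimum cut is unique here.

Min-cut arcs: {(3,1), (5,0), (8,0), (8,1), (8,7)} (total capacity 28)

augment #1: 5→0→7 push 2
augment #2: 5→8→7 push 4
augment #3: 5→0→2→7 push 6
augment #4: 5→3→1→7 push 2
augment #5: 5→3→8→7 push 5
augment #6: 5→3→8→1→7 push 3
augment #7: 5→3→8→0→2→7 push 6
max flow = 28; residual-reachable set from 5 gives S-side
cut edges (S→T): {(3,1), (5,0), (8,0), (8,1), (8,7)} total cap 28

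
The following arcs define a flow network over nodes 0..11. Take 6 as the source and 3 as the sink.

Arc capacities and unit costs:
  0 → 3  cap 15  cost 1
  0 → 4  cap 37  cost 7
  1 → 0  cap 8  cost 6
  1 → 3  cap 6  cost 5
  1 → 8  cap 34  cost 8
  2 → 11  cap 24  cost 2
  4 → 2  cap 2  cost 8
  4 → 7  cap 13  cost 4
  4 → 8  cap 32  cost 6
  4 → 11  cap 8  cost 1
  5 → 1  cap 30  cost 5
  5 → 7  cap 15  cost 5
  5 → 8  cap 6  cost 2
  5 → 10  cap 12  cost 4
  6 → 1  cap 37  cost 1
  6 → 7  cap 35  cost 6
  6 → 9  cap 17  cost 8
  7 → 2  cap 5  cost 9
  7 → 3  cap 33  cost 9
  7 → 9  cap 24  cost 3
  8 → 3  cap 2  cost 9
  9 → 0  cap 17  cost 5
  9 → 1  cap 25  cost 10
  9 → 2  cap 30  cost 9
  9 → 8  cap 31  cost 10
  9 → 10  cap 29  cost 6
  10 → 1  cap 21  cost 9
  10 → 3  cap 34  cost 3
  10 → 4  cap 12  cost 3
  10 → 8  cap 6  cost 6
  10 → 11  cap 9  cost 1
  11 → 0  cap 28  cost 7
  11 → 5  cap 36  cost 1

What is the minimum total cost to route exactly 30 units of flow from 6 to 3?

shortest-cost path #1: 6→1→3 push 6 @ unit cost 6 (adds 36)
shortest-cost path #2: 6→1→0→3 push 8 @ unit cost 8 (adds 64)
shortest-cost path #3: 6→9→0→3 push 7 @ unit cost 14 (adds 98)
shortest-cost path #4: 6→7→3 push 9 @ unit cost 15 (adds 135)
total cost = 333

Minimum cost for 30 units: 333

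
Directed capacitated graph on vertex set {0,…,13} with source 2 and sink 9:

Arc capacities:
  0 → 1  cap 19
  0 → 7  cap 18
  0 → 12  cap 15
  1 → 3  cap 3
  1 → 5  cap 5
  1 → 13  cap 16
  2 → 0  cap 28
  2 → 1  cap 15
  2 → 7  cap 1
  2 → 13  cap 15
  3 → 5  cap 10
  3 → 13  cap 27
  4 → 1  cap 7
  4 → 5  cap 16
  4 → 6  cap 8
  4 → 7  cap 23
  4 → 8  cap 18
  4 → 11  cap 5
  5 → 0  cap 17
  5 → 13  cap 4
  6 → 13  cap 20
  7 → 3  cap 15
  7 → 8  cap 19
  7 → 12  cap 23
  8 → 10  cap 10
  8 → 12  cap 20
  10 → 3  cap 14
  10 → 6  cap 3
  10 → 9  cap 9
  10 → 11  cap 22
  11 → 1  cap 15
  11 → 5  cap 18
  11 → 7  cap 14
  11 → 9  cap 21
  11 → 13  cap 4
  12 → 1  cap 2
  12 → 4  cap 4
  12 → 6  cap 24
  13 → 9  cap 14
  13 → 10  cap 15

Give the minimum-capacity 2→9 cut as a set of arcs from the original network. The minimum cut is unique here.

Min-cut arcs: {(8,10), (12,4), (13,9), (13,10)} (total capacity 43)

augment #1: 2→13→9 push 14
augment #2: 2→13→10→9 push 1
augment #3: 2→1→13→10→9 push 8
augment #4: 2→0→12→4→11→9 push 4
augment #5: 2→1→13→10→11→9 push 6
augment #6: 2→7→8→10→11→9 push 1
augment #7: 2→0→7→8→10→11→9 push 9
max flow = 43; residual-reachable set from 2 gives S-side
cut edges (S→T): {(8,10), (12,4), (13,9), (13,10)} total cap 43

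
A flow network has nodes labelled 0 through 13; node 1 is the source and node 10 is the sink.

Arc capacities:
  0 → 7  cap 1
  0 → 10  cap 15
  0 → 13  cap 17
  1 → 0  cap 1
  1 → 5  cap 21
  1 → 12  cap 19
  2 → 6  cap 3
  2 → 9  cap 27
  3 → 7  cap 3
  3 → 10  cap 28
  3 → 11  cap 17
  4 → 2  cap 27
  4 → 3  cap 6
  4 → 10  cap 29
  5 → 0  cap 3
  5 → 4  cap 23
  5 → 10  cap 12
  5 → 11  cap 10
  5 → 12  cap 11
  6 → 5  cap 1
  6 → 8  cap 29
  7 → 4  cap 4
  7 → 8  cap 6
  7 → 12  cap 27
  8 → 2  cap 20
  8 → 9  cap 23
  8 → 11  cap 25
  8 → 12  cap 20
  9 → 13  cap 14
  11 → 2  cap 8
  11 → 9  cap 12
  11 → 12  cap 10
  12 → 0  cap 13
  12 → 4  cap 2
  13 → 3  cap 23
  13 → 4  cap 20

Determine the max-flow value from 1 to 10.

augment #1: 1→0→10 bottleneck 1, total now 1
augment #2: 1→5→10 bottleneck 12, total now 13
augment #3: 1→5→0→10 bottleneck 3, total now 16
augment #4: 1→5→4→10 bottleneck 6, total now 22
augment #5: 1→12→0→10 bottleneck 11, total now 33
augment #6: 1→12→4→10 bottleneck 2, total now 35
augment #7: 1→12→0→5→4→10 bottleneck 2, total now 37

Maximum flow value: 37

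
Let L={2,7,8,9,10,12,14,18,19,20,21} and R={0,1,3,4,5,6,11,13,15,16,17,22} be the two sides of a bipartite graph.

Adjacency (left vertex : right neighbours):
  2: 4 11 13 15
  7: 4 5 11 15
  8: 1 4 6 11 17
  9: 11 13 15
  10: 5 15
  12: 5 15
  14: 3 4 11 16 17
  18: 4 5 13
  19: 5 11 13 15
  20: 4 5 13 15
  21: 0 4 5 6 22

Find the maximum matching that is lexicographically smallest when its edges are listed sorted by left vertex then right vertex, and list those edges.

|M| = 8 (so the lex-smallest maximum matching has 8 edges)
process left vertices in ascending order; for each, take the smallest-labelled available neighbour that still permits 8 edges overall, or leave it unmatched if none does
lex-smallest matching: {2-4, 7-5, 8-1, 9-11, 10-15, 14-3, 18-13, 21-0}

Lex-smallest maximum matching: {(2,4), (7,5), (8,1), (9,11), (10,15), (14,3), (18,13), (21,0)}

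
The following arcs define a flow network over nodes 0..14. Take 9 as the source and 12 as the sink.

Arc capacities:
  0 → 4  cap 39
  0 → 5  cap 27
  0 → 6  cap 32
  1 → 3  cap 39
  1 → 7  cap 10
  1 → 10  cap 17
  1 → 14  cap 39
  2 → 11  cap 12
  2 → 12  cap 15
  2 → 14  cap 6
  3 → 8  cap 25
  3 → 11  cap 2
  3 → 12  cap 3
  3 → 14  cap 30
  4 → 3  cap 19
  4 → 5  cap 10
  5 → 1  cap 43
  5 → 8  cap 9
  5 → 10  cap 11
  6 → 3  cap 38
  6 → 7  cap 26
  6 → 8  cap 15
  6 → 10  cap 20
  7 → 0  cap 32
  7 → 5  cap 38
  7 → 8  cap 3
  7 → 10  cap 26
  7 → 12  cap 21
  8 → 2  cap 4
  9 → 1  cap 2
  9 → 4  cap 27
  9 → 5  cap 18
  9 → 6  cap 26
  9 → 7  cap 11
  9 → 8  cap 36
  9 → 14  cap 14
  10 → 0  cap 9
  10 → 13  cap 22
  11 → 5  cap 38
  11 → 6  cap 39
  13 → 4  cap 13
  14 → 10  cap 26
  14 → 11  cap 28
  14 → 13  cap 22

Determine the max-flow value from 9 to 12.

augment #1: 9→7→12 bottleneck 11, total now 11
augment #2: 9→1→3→12 bottleneck 2, total now 13
augment #3: 9→4→3→12 bottleneck 1, total now 14
augment #4: 9→6→7→12 bottleneck 10, total now 24
augment #5: 9→8→2→12 bottleneck 4, total now 28

Maximum flow value: 28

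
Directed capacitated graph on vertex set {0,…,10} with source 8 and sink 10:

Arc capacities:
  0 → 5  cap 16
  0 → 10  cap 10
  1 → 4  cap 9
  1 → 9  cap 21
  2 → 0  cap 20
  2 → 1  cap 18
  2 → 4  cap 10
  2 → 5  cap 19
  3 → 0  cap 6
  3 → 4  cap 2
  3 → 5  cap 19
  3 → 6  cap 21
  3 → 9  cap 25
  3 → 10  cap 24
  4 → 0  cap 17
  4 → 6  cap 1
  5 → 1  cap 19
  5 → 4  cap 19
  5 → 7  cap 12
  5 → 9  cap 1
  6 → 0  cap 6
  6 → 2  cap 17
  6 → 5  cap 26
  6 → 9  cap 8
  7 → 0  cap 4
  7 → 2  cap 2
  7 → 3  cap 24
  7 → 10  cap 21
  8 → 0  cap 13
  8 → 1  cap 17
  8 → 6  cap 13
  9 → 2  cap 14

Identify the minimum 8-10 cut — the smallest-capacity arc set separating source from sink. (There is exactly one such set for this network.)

augment #1: 8→0→10 push 10
augment #2: 8→0→5→7→10 push 3
augment #3: 8→6→5→7→10 push 9
max flow = 22; residual-reachable set from 8 gives S-side
cut edges (S→T): {(0,10), (5,7)} total cap 22

Min-cut arcs: {(0,10), (5,7)} (total capacity 22)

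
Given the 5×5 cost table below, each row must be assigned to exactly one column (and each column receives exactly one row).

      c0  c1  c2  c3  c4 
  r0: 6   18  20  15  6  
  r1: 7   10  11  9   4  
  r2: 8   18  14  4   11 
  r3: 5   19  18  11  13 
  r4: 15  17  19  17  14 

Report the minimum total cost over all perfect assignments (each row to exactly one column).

Minimum assignment cost: 43

optimal assignment: row0→col4 (cost 6), row1→col2 (cost 11), row2→col3 (cost 4), row3→col0 (cost 5), row4→col1 (cost 17)
total = 6 + 11 + 4 + 5 + 17 = 43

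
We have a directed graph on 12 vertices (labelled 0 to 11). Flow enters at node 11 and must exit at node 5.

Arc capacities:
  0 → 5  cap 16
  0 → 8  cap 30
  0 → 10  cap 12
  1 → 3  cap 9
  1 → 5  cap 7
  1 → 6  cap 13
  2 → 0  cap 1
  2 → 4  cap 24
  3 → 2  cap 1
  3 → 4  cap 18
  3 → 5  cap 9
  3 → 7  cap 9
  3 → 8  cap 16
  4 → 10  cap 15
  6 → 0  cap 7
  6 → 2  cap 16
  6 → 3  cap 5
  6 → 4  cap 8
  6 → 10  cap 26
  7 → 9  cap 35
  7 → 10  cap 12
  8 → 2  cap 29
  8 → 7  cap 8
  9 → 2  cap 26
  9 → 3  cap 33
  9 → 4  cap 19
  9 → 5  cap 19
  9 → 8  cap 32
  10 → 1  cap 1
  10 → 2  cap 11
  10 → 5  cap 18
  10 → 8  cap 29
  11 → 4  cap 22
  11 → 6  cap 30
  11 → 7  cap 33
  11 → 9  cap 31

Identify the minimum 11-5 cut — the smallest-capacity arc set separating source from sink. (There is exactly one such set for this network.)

Min-cut arcs: {(2,0), (3,5), (6,0), (9,5), (10,1), (10,5)} (total capacity 55)

augment #1: 11→9→5 push 19
augment #2: 11→4→10→5 push 15
augment #3: 11→6→0→5 push 7
augment #4: 11→6→3→5 push 5
augment #5: 11→6→10→5 push 3
augment #6: 11→9→3→5 push 4
augment #7: 11→6→2→0→5 push 1
augment #8: 11→6→10→1→5 push 1
max flow = 55; residual-reachable set from 11 gives S-side
cut edges (S→T): {(2,0), (3,5), (6,0), (9,5), (10,1), (10,5)} total cap 55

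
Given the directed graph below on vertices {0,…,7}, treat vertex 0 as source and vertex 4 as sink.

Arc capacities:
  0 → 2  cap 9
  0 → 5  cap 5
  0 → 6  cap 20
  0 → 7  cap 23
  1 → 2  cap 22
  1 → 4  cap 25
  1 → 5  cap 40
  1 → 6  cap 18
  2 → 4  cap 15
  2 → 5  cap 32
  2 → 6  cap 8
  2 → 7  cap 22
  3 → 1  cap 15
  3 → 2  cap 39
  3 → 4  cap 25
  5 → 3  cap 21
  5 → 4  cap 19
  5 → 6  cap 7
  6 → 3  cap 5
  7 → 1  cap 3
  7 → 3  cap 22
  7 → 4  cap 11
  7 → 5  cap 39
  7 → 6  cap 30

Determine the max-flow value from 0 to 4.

Maximum flow value: 42

augment #1: 0→2→4 bottleneck 9, total now 9
augment #2: 0→5→4 bottleneck 5, total now 14
augment #3: 0→7→4 bottleneck 11, total now 25
augment #4: 0→6→3→4 bottleneck 5, total now 30
augment #5: 0→7→1→4 bottleneck 3, total now 33
augment #6: 0→7→3→4 bottleneck 9, total now 42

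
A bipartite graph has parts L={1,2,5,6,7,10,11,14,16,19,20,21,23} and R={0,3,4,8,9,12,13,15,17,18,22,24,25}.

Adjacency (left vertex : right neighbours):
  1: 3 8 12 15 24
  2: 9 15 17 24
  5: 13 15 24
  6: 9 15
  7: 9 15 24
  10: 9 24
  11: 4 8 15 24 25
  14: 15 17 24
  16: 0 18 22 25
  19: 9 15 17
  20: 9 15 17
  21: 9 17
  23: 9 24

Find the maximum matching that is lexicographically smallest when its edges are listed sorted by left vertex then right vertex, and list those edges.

|M| = 8 (so the lex-smallest maximum matching has 8 edges)
process left vertices in ascending order; for each, take the smallest-labelled available neighbour that still permits 8 edges overall, or leave it unmatched if none does
lex-smallest matching: {1-3, 2-9, 5-13, 6-15, 7-24, 11-4, 14-17, 16-0}

Lex-smallest maximum matching: {(1,3), (2,9), (5,13), (6,15), (7,24), (11,4), (14,17), (16,0)}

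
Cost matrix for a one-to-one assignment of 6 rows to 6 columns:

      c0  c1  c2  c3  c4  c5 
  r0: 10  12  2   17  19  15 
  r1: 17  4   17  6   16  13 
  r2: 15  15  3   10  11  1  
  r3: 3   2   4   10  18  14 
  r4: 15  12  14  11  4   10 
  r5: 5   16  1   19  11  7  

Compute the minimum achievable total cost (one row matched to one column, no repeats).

optimal assignment: row0→col2 (cost 2), row1→col3 (cost 6), row2→col5 (cost 1), row3→col1 (cost 2), row4→col4 (cost 4), row5→col0 (cost 5)
total = 2 + 6 + 1 + 2 + 4 + 5 = 20

Minimum assignment cost: 20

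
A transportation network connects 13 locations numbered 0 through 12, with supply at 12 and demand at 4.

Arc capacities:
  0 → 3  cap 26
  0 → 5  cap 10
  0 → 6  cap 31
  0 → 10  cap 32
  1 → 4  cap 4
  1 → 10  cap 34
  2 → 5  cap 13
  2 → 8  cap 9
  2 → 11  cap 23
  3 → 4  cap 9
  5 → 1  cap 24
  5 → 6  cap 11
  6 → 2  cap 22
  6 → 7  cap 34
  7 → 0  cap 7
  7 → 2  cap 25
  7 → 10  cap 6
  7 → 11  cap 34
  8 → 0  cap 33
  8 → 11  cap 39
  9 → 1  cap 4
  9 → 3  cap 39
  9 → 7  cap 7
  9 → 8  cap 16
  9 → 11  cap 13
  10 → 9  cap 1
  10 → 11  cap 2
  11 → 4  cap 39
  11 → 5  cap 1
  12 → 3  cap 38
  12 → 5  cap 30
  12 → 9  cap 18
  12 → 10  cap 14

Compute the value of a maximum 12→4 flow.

augment #1: 12→3→4 bottleneck 9, total now 9
augment #2: 12→5→1→4 bottleneck 4, total now 13
augment #3: 12→9→11→4 bottleneck 13, total now 26
augment #4: 12→10→11→4 bottleneck 2, total now 28
augment #5: 12→9→7→11→4 bottleneck 5, total now 33
augment #6: 12→5→6→2→11→4 bottleneck 11, total now 44
augment #7: 12→10→9→7→11→4 bottleneck 1, total now 45

Maximum flow value: 45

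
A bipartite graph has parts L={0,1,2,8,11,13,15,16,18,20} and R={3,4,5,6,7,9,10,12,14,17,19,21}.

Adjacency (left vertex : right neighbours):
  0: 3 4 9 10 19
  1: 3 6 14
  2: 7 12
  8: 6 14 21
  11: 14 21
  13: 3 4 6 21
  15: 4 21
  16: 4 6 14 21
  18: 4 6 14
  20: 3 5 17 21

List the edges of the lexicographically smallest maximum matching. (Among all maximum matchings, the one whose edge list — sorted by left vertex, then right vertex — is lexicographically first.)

Lex-smallest maximum matching: {(0,9), (1,3), (2,7), (8,6), (11,14), (13,4), (15,21), (20,5)}

|M| = 8 (so the lex-smallest maximum matching has 8 edges)
process left vertices in ascending order; for each, take the smallest-labelled available neighbour that still permits 8 edges overall, or leave it unmatched if none does
lex-smallest matching: {0-9, 1-3, 2-7, 8-6, 11-14, 13-4, 15-21, 20-5}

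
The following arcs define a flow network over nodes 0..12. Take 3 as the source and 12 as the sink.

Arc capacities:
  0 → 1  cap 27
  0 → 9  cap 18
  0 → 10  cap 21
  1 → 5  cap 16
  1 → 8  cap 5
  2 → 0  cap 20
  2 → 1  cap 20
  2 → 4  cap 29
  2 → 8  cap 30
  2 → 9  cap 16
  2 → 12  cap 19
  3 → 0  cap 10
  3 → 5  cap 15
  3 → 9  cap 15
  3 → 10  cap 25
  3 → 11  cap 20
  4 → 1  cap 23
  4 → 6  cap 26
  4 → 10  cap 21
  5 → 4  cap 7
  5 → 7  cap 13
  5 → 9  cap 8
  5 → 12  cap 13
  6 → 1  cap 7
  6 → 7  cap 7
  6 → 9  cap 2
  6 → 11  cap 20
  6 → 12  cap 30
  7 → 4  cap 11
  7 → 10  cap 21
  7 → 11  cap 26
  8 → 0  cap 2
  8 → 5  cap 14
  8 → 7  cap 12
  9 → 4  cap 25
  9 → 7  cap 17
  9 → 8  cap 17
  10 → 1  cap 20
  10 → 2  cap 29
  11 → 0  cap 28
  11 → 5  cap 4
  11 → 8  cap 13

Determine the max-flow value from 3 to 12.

Maximum flow value: 58

augment #1: 3→5→12 bottleneck 13, total now 13
augment #2: 3→10→2→12 bottleneck 19, total now 32
augment #3: 3→5→4→6→12 bottleneck 2, total now 34
augment #4: 3→9→4→6→12 bottleneck 15, total now 49
augment #5: 3→0→9→4→6→12 bottleneck 9, total now 58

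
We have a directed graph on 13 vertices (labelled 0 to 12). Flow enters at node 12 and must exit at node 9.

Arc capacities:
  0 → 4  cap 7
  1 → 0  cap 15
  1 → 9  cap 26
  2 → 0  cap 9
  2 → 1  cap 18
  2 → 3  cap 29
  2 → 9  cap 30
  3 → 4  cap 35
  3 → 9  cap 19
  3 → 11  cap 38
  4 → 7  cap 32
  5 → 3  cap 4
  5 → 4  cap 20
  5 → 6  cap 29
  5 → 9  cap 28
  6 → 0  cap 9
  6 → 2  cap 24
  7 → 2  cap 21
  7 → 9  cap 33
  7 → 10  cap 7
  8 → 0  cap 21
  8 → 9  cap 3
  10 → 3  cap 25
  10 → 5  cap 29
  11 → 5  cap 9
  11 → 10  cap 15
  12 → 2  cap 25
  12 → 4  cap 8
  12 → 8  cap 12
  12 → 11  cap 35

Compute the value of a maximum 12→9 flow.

Maximum flow value: 67

augment #1: 12→2→9 bottleneck 25, total now 25
augment #2: 12→8→9 bottleneck 3, total now 28
augment #3: 12→4→7→9 bottleneck 8, total now 36
augment #4: 12→11→5→9 bottleneck 9, total now 45
augment #5: 12→11→10→3→9 bottleneck 15, total now 60
augment #6: 12→8→0→4→7→9 bottleneck 7, total now 67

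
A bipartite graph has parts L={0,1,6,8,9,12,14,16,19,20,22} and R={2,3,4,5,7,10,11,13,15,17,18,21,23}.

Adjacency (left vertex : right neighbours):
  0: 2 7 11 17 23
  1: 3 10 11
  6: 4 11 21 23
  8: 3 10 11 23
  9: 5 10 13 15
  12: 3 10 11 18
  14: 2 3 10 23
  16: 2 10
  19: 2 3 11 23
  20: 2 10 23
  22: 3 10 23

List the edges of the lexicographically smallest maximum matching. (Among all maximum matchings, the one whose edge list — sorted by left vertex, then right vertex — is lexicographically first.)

Lex-smallest maximum matching: {(0,7), (1,3), (6,4), (8,10), (9,5), (12,18), (14,2), (19,11), (20,23)}

|M| = 9 (so the lex-smallest maximum matching has 9 edges)
process left vertices in ascending order; for each, take the smallest-labelled available neighbour that still permits 9 edges overall, or leave it unmatched if none does
lex-smallest matching: {0-7, 1-3, 6-4, 8-10, 9-5, 12-18, 14-2, 19-11, 20-23}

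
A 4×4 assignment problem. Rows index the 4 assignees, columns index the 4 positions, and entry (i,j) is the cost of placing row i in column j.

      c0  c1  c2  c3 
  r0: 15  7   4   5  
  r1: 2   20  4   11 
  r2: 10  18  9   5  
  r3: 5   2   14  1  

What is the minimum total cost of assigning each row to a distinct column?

Minimum assignment cost: 13

optimal assignment: row0→col2 (cost 4), row1→col0 (cost 2), row2→col3 (cost 5), row3→col1 (cost 2)
total = 4 + 2 + 5 + 2 = 13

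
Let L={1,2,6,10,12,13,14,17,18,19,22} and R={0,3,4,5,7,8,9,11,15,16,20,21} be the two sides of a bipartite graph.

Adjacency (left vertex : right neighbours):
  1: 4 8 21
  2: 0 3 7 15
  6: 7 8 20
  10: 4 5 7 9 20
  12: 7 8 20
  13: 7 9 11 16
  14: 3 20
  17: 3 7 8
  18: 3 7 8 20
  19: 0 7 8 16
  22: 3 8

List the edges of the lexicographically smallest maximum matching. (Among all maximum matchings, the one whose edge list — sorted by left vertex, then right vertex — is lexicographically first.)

Lex-smallest maximum matching: {(1,4), (2,0), (6,7), (10,5), (12,8), (13,9), (14,3), (18,20), (19,16)}

|M| = 9 (so the lex-smallest maximum matching has 9 edges)
process left vertices in ascending order; for each, take the smallest-labelled available neighbour that still permits 9 edges overall, or leave it unmatched if none does
lex-smallest matching: {1-4, 2-0, 6-7, 10-5, 12-8, 13-9, 14-3, 18-20, 19-16}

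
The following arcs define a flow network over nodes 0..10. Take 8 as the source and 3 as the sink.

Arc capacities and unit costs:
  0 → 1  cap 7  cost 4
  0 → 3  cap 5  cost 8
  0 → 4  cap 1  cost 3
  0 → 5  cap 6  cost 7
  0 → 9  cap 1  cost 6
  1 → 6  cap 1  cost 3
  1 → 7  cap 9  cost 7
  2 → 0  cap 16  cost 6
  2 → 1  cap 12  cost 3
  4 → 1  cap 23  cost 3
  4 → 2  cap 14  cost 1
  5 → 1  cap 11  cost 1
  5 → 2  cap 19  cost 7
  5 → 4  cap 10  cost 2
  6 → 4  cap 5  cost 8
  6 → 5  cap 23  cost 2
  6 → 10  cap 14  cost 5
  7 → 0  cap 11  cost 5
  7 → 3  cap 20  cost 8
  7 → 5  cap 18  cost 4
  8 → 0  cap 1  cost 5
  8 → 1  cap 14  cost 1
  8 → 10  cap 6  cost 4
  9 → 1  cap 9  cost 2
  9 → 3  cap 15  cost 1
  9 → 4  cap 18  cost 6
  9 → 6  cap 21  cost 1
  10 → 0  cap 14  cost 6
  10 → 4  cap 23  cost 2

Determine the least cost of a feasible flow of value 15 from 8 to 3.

shortest-cost path #1: 8→0→9→3 push 1 @ unit cost 12 (adds 12)
shortest-cost path #2: 8→1→7→3 push 9 @ unit cost 16 (adds 144)
shortest-cost path #3: 8→10→0→3 push 5 @ unit cost 18 (adds 90)
total cost = 246

Minimum cost for 15 units: 246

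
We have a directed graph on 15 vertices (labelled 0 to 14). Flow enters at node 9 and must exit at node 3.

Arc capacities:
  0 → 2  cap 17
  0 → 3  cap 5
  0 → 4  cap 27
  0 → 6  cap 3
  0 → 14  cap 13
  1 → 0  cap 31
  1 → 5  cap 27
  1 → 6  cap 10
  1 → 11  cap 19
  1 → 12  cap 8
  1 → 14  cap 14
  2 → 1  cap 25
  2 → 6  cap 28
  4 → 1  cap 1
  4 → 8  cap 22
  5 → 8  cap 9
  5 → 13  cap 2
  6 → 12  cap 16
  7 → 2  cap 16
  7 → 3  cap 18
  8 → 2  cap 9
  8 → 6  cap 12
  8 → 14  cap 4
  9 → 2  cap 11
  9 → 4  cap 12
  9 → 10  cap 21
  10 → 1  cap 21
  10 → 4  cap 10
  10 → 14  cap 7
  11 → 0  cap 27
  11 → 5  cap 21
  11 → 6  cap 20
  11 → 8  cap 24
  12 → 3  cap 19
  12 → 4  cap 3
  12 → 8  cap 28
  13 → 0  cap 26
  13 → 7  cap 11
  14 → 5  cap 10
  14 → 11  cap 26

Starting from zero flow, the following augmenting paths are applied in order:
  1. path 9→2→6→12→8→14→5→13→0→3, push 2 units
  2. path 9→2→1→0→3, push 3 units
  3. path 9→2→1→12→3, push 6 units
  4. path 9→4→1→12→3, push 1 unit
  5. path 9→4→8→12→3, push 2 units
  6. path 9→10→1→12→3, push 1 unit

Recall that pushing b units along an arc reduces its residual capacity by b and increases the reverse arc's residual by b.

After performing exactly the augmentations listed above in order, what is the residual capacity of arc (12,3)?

after path 1 (9→2→6→12→8→14→5→13→0→3, push 2): res(12,3)=19
after path 2 (9→2→1→0→3, push 3): res(12,3)=19
after path 3 (9→2→1→12→3, push 6): res(12,3)=13
after path 4 (9→4→1→12→3, push 1): res(12,3)=12
after path 5 (9→4→8→12→3, push 2): res(12,3)=10
after path 6 (9→10→1→12→3, push 1): res(12,3)=9

Residual capacity of (12,3): 9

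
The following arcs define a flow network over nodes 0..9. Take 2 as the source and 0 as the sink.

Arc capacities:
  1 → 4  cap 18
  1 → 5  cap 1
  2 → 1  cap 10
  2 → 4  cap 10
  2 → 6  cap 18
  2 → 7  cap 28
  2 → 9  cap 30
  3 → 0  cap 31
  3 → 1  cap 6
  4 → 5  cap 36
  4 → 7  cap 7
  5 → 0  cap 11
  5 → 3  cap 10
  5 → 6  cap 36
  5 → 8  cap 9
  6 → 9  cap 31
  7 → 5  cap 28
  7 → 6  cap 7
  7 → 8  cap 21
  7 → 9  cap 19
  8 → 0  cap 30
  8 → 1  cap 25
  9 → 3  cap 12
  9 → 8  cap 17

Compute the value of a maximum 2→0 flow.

augment #1: 2→1→5→0 bottleneck 1, total now 1
augment #2: 2→4→5→0 bottleneck 10, total now 11
augment #3: 2→7→8→0 bottleneck 21, total now 32
augment #4: 2→9→3→0 bottleneck 12, total now 44
augment #5: 2→9→8→0 bottleneck 9, total now 53
augment #6: 2→7→5→3→0 bottleneck 7, total now 60
augment #7: 2→1→4→5→3→0 bottleneck 3, total now 63

Maximum flow value: 63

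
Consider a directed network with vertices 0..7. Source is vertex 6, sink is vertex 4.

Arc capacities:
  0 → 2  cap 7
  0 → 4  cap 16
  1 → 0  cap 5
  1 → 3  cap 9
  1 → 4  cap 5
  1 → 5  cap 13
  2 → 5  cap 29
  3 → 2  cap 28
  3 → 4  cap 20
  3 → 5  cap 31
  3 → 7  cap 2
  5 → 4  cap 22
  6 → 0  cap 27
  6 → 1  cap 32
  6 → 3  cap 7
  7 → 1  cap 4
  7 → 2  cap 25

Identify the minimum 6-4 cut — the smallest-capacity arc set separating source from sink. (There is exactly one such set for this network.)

augment #1: 6→0→4 push 16
augment #2: 6→1→4 push 5
augment #3: 6→3→4 push 7
augment #4: 6→1→3→4 push 9
augment #5: 6→1→5→4 push 13
augment #6: 6→0→2→5→4 push 7
max flow = 57; residual-reachable set from 6 gives S-side
cut edges (S→T): {(0,2), (0,4), (1,3), (1,4), (1,5), (6,3)} total cap 57

Min-cut arcs: {(0,2), (0,4), (1,3), (1,4), (1,5), (6,3)} (total capacity 57)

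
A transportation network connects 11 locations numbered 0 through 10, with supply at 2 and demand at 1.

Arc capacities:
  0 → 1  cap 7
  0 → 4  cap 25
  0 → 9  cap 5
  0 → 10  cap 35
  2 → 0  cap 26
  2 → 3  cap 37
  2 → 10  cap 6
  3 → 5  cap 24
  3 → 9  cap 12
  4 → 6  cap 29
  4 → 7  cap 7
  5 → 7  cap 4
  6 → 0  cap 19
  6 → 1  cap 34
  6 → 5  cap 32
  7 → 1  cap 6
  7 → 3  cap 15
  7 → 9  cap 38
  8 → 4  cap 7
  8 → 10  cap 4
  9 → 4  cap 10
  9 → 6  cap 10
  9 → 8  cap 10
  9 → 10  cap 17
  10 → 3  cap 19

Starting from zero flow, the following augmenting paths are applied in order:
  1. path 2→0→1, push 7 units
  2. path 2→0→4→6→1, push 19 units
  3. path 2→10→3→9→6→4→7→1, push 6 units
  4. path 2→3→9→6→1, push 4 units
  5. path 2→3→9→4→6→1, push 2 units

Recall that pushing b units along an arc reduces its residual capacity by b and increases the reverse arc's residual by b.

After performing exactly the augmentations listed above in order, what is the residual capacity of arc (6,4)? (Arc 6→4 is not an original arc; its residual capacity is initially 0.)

after path 1 (2→0→1, push 7): res(6,4)=0
after path 2 (2→0→4→6→1, push 19): res(6,4)=19
after path 3 (2→10→3→9→6→4→7→1, push 6): res(6,4)=13
after path 4 (2→3→9→6→1, push 4): res(6,4)=13
after path 5 (2→3→9→4→6→1, push 2): res(6,4)=15

Residual capacity of (6,4): 15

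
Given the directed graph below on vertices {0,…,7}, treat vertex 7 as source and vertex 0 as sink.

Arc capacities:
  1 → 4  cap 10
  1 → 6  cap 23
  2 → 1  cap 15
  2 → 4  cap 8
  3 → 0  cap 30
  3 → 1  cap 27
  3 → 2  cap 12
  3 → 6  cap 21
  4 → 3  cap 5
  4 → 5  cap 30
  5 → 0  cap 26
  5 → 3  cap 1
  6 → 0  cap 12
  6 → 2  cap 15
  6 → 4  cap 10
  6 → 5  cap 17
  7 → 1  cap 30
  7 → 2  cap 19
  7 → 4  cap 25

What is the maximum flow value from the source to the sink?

augment #1: 7→1→6→0 bottleneck 12, total now 12
augment #2: 7→4→3→0 bottleneck 5, total now 17
augment #3: 7→4→5→0 bottleneck 20, total now 37
augment #4: 7→1→4→5→0 bottleneck 6, total now 43
augment #5: 7→1→4→5→3→0 bottleneck 1, total now 44

Maximum flow value: 44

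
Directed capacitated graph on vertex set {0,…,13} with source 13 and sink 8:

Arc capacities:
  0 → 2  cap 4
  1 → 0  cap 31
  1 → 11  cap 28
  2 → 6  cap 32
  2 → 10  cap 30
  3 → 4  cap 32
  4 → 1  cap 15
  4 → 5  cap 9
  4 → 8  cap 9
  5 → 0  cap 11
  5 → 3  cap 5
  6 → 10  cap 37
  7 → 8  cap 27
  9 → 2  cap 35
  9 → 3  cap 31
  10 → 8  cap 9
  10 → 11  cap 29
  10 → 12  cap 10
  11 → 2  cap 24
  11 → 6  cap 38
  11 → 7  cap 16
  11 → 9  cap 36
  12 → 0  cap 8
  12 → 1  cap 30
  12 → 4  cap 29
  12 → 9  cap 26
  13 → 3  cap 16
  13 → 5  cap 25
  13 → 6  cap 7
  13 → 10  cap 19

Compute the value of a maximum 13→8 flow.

augment #1: 13→10→8 bottleneck 9, total now 9
augment #2: 13→3→4→8 bottleneck 9, total now 18
augment #3: 13→10→11→7→8 bottleneck 10, total now 28
augment #4: 13→6→10→11→7→8 bottleneck 6, total now 34

Maximum flow value: 34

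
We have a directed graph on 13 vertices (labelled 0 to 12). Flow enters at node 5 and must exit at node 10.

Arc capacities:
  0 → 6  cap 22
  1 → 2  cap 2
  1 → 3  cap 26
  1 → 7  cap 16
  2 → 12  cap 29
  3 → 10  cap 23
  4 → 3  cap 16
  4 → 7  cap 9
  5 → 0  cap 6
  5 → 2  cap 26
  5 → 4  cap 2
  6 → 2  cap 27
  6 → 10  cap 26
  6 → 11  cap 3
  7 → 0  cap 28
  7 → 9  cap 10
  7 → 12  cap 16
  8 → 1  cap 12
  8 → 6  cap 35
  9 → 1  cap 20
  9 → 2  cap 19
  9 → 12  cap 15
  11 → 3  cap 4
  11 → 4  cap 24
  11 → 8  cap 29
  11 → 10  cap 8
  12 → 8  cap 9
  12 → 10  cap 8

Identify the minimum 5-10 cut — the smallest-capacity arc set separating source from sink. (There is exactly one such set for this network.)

Min-cut arcs: {(5,0), (5,4), (12,8), (12,10)} (total capacity 25)

augment #1: 5→0→6→10 push 6
augment #2: 5→2→12→10 push 8
augment #3: 5→4→3→10 push 2
augment #4: 5→2→12→8→6→10 push 9
max flow = 25; residual-reachable set from 5 gives S-side
cut edges (S→T): {(5,0), (5,4), (12,8), (12,10)} total cap 25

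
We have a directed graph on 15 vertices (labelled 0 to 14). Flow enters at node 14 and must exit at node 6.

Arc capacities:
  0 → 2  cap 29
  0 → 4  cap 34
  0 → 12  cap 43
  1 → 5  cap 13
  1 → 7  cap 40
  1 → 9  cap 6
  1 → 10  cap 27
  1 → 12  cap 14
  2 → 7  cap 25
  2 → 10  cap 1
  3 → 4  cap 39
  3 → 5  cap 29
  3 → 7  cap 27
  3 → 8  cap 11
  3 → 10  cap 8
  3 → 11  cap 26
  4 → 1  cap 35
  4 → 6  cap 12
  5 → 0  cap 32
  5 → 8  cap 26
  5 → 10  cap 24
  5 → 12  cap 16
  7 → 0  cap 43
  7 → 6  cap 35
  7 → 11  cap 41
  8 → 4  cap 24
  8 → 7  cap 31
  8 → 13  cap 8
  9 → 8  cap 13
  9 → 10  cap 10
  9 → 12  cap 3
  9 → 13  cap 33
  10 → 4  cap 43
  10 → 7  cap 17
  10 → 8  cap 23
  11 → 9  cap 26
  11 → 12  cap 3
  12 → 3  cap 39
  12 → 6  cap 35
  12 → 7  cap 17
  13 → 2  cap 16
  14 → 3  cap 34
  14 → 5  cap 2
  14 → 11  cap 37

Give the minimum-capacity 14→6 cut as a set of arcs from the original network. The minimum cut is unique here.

augment #1: 14→3→4→6 push 12
augment #2: 14→3→7→6 push 22
augment #3: 14→5→12→6 push 2
augment #4: 14→11→12→6 push 3
augment #5: 14→11→9→12→6 push 3
augment #6: 14→11→9→8→7→6 push 13
augment #7: 14→11→9→10→4→1→12→6 push 10
max flow = 65; residual-reachable set from 14 gives S-side
cut edges (S→T): {(11,9), (11,12), (14,3), (14,5)} total cap 65

Min-cut arcs: {(11,9), (11,12), (14,3), (14,5)} (total capacity 65)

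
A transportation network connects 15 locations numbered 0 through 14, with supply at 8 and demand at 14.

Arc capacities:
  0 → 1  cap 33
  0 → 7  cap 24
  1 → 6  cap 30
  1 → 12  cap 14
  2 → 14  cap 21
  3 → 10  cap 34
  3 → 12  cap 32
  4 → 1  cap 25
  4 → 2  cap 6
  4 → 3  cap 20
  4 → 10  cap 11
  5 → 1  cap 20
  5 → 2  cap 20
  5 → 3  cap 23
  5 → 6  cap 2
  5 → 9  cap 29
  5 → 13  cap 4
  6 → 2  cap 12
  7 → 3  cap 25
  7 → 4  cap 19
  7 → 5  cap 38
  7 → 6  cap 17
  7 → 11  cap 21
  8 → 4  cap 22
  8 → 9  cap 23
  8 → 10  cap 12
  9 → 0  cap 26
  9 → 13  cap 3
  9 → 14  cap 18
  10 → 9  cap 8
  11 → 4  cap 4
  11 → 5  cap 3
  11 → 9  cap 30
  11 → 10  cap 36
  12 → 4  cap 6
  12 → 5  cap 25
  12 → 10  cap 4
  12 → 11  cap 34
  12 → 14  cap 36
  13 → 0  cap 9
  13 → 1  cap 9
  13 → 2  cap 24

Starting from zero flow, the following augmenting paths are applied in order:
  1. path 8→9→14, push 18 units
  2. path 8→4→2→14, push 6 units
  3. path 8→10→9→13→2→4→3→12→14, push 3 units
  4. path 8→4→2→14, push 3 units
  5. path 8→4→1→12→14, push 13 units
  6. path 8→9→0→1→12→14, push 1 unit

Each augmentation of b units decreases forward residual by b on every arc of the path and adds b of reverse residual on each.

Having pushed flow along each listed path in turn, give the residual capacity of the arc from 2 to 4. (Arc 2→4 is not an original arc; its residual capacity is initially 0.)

Residual capacity of (2,4): 6

after path 1 (8→9→14, push 18): res(2,4)=0
after path 2 (8→4→2→14, push 6): res(2,4)=6
after path 3 (8→10→9→13→2→4→3→12→14, push 3): res(2,4)=3
after path 4 (8→4→2→14, push 3): res(2,4)=6
after path 5 (8→4→1→12→14, push 13): res(2,4)=6
after path 6 (8→9→0→1→12→14, push 1): res(2,4)=6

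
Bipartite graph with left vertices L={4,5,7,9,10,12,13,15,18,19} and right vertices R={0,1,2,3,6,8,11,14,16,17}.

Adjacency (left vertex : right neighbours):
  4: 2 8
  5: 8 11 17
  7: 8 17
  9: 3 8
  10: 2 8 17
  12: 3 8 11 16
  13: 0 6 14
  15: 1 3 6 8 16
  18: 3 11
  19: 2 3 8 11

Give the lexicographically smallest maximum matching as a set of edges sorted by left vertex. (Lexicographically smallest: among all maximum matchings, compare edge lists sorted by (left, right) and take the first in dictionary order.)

|M| = 8 (so the lex-smallest maximum matching has 8 edges)
process left vertices in ascending order; for each, take the smallest-labelled available neighbour that still permits 8 edges overall, or leave it unmatched if none does
lex-smallest matching: {4-2, 5-8, 7-17, 9-3, 12-16, 13-0, 15-1, 18-11}

Lex-smallest maximum matching: {(4,2), (5,8), (7,17), (9,3), (12,16), (13,0), (15,1), (18,11)}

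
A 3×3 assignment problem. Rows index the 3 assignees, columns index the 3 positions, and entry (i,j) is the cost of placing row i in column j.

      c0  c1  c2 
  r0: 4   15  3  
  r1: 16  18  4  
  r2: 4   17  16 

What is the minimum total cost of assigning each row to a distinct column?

Minimum assignment cost: 23

optimal assignment: row0→col1 (cost 15), row1→col2 (cost 4), row2→col0 (cost 4)
total = 15 + 4 + 4 = 23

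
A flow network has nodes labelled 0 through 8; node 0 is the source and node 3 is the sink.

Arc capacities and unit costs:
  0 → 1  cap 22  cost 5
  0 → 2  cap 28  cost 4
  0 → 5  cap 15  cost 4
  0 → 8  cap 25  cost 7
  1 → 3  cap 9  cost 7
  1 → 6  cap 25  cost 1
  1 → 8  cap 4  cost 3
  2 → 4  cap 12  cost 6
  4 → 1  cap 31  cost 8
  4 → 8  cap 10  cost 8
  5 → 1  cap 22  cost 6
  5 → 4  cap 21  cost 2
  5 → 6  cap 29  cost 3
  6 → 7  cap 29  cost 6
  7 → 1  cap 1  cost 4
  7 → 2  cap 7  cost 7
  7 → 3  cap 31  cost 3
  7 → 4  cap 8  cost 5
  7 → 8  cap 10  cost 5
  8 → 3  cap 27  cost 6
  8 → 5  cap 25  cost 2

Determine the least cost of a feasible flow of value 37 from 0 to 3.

shortest-cost path #1: 0→1→3 push 9 @ unit cost 12 (adds 108)
shortest-cost path #2: 0→8→3 push 25 @ unit cost 13 (adds 325)
shortest-cost path #3: 0→1→8→3 push 2 @ unit cost 14 (adds 28)
shortest-cost path #4: 0→1→6→7→3 push 1 @ unit cost 15 (adds 15)
total cost = 476

Minimum cost for 37 units: 476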